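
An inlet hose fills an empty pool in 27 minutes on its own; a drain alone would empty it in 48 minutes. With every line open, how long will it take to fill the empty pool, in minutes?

432/7 minutes

Net rate = 1/27 − 1/48 = (16 − 9)/432 = 7/432 per minute.
Filling time = 1 ÷ (7/432) = 432/7 minutes.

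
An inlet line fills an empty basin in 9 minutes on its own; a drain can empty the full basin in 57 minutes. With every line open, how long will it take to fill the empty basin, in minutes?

Net rate = 1/9 − 1/57 = (19 − 3)/171 = 16/171 per minute.
Filling time = 1 ÷ (16/171) = 171/16 minutes.

171/16 minutes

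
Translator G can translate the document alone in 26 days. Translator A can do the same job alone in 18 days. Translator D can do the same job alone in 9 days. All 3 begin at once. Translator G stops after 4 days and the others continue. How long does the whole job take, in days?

66/13 days

In the first 4 days the combined rate is 8/39, so 32/39 of the job is done, leaving 7/39.
After translator G leaves the rate is 1/6 per day; the remaining 7/39 takes 14/13 days.
Total = 4 + 14/13 = 66/13 days.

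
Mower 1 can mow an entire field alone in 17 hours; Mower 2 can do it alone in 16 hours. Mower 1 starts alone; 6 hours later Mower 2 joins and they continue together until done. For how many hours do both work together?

In 6 hours Mower 1 does 6/17 of the job, leaving 11/17.
Mower 1 and Mower 2 together work at 33/272 per hour, so finishing takes 11/17 ÷ 33/272 = 16/3 hours.

16/3 hours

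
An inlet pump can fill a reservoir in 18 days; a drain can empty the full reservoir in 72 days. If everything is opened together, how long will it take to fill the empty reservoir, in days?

24 days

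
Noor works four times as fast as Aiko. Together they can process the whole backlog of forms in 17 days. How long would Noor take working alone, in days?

85/4 days

Let Aiko's rate be r; then Noor's rate is 4r, so together (4 + 1)r = 5r = 1/17.
Thus r = 1/85 per day.
Aiko alone: 85 days; Noor alone: 85/4 days.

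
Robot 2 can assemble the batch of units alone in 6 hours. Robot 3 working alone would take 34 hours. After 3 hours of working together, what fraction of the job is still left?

Combined rate: 1/6 + 1/34 = (17 + 3)/102 = 20/102 = 10/51 per hour.
In 3 hours they complete 3·10/51 = 10/17 of the job.
So 7/17 remains.

7/17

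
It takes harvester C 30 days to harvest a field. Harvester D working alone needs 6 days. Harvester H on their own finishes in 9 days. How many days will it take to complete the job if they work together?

45/14 days

Combined rate: 1/30 + 1/6 + 1/9 = (3 + 15 + 10)/90 = 28/90 = 14/45 per day.
Time = 1 ÷ (14/45) = 45/14 days.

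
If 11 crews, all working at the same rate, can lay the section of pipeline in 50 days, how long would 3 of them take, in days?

Total work is 11·50 = 550 crew-days.
With 3 crews: 550/3 days.

550/3 days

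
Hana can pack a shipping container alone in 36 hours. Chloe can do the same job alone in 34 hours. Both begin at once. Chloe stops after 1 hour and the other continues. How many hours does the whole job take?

594/17 hours

In the first 1 hour the combined rate is 35/612, so 35/612 of the job is done, leaving 577/612.
After Chloe leaves the rate is 1/36 per hour; the remaining 577/612 takes 577/17 hours.
Total = 1 + 577/17 = 594/17 hours.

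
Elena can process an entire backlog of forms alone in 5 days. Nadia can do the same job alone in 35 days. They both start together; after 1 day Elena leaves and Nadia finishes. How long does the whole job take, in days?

28 days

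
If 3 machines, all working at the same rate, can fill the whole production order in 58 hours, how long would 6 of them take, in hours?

29 hours

Total work is 3·58 = 174 machine-hours.
With 6 machines: 174/6 = 29 hours.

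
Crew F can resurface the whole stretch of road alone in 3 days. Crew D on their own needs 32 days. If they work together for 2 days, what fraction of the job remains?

Combined rate: 1/3 + 1/32 = (32 + 3)/96 = 35/96 per day.
In 2 days they complete 2·35/96 = 35/48 of the job.
So 13/48 remains.

13/48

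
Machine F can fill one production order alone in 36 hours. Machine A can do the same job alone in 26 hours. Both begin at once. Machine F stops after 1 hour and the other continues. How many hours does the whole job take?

455/18 hours

In the first 1 hour the combined rate is 31/468, so 31/468 of the job is done, leaving 437/468.
After Machine F leaves the rate is 1/26 per hour; the remaining 437/468 takes 437/18 hours.
Total = 1 + 437/18 = 455/18 hours.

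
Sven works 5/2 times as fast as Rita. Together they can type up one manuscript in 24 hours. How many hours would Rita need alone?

84 hours

Let Rita's rate be r; then Sven's rate is (5/2)r, so together (5/2 + 1)r = (7/2)r = 1/24.
Thus r = 1/84 per hour.
Rita alone: 84 hours; Sven alone: 168/5 hours.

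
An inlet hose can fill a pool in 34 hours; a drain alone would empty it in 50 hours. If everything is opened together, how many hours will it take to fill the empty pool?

425/4 hours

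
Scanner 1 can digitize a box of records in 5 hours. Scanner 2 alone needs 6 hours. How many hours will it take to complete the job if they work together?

With two workers the combined time is the product over the sum: 5·6/(5+6) = 30/11 hours.

30/11 hours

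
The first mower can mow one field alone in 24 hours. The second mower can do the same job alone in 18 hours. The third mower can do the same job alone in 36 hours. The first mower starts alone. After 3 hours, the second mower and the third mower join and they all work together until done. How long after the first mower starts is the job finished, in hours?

In the first 3 hours the first mower alone does 3/24 = 1/8 of the job, leaving 7/8.
Once everyone is working, combined rate: 1/24 + 1/18 + 1/36 = (3 + 4 + 2)/72 = 9/72 = 1/8 per hour.
Remaining 7/8 at 1/8 per hour takes 7 hours.
Total from the start = 3 + 7 = 10 hours.

10 hours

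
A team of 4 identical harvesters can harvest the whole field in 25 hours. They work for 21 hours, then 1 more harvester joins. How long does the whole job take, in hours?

One harvester does 1/100 of the job per hour.
After 21 hours with 4 harvesters, 21/25 is done (4/25 left).
With 5 harvesters the rate is 5/100 = 1/20, so the rest takes 4/25 ÷ 1/20 = 16/5 hours.
Total = 21 + 16/5 = 121/5 hours.

121/5 hours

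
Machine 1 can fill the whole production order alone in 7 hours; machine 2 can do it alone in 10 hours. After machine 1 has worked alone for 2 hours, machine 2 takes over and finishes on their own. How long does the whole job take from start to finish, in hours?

64/7 hours

In 2 hours machine 1 does 2/7 of the job, leaving 5/7.
Machine 2 works at 1/10 per hour, so finishing takes 5/7 ÷ 1/10 = 50/7 hours.
Total time = 2 + 50/7 = 64/7 hours.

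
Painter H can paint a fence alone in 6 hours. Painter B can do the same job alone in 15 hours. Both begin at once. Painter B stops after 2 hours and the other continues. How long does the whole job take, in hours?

In the first 2 hours the combined rate is 7/30, so 7/15 of the job is done, leaving 8/15.
After Painter B leaves the rate is 1/6 per hour; the remaining 8/15 takes 16/5 hours.
Total = 2 + 16/5 = 26/5 hours.

26/5 hours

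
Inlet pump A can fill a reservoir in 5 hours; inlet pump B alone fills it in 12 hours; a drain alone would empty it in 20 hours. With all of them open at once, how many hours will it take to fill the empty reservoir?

Net rate = 1/5 + 1/12 − 1/20 = (12 + 5 − 3)/60 = 14/60 = 7/30 per hour.
Filling time = 1 ÷ (7/30) = 30/7 hours.

30/7 hours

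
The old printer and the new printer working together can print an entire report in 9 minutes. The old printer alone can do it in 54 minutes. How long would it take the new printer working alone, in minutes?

Combined rate is 1/9 per minute.
Known contribution: 1/54 per minute.
So the new printer's rate is 1/9 − 1/54 = 5/54, meaning 54/5 minutes alone.

54/5 minutes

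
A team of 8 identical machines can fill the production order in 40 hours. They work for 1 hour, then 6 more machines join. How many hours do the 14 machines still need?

One machine does 1/320 of the job per hour.
After 1 hour with 8 machines, 1/40 is done (39/40 left).
With 14 machines the rate is 14/320 = 7/160, so the rest takes 39/40 ÷ 7/160 = 156/7 hours.

156/7 hours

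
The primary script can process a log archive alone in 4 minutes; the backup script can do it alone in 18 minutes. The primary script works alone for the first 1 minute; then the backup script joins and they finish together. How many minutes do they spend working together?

27/11 minutes

In 1 minute the primary script does 1/4 of the job, leaving 3/4.
The primary script and the backup script together work at 11/36 per minute, so finishing takes 3/4 ÷ 11/36 = 27/11 minutes.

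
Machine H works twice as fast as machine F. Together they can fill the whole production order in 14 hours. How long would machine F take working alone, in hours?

Let machine F's rate be r; then machine H's rate is 2r, so together (2 + 1)r = 3r = 1/14.
Thus r = 1/42 per hour.
Machine F alone: 42 hours; machine H alone: 21 hours.

42 hours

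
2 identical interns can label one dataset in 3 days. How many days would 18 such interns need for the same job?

Total work is 2·3 = 6 intern-days.
With 18 interns: 6/18 = 1/3 days.

1/3 days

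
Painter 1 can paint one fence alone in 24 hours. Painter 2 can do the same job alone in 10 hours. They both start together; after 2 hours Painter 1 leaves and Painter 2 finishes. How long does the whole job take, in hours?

55/6 hours

In the first 2 hours the combined rate is 17/120, so 17/60 of the job is done, leaving 43/60.
After Painter 1 leaves the rate is 1/10 per hour; the remaining 43/60 takes 43/6 hours.
Total = 2 + 43/6 = 55/6 hours.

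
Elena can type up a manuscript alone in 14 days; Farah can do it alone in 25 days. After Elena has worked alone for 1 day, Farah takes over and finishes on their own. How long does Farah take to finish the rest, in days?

In 1 day Elena does 1/14 of the job, leaving 13/14.
Farah works at 1/25 per day, so finishing takes 13/14 ÷ 1/25 = 325/14 days.

325/14 days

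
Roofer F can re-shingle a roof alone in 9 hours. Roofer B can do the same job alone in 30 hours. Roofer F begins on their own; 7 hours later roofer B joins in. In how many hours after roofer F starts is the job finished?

In the first 7 hours roofer F alone does 7/9 of the job, leaving 2/9.
Once everyone is working, combined rate: 1/9 + 1/30 = (10 + 3)/90 = 13/90 per hour.
Remaining 2/9 at 13/90 per hour takes 20/13 hours.
Total from the start = 7 + 20/13 = 111/13 hours.

111/13 hours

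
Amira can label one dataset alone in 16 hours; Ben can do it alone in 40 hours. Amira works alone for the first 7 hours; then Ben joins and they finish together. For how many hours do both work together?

45/7 hours

In 7 hours Amira does 7/16 of the job, leaving 9/16.
Amira and Ben together work at 7/80 per hour, so finishing takes 9/16 ÷ 7/80 = 45/7 hours.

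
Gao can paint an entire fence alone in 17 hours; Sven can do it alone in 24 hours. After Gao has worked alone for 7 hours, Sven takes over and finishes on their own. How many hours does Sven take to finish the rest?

In 7 hours Gao does 7/17 of the job, leaving 10/17.
Sven works at 1/24 per hour, so finishing takes 10/17 ÷ 1/24 = 240/17 hours.

240/17 hours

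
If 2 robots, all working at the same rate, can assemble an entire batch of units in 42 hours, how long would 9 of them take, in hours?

Total work is 2·42 = 84 robot-hours.
With 9 robots: 84/9 = 28/3 hours.

28/3 hours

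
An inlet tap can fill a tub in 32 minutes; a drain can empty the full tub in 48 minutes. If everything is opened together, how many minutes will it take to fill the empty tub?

Net rate = 1/32 − 1/48 = (3 − 2)/96 = 1/96 per minute.
Filling time = 1 ÷ (1/96) = 96 minutes.

96 minutes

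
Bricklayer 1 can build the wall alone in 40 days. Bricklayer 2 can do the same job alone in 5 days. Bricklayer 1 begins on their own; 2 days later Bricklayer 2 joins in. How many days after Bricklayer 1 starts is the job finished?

In the first 2 days Bricklayer 1 alone does 2/40 = 1/20 of the job, leaving 19/20.
Once everyone is working, combined rate: 1/40 + 1/5 = (1 + 8)/40 = 9/40 per day.
Remaining 19/20 at 9/40 per day takes 38/9 days.
Total from the start = 2 + 38/9 = 56/9 days.

56/9 days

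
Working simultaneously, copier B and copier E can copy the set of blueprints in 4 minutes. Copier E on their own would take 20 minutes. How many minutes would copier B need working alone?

Combined rate is 1/4 per minute.
Known contribution: 1/20 per minute.
So copier B's rate is 1/4 − 1/20 = 1/5, meaning 5 minutes alone.

5 minutes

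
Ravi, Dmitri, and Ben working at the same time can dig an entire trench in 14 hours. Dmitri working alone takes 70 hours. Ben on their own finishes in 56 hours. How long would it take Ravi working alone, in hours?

Combined rate is 1/14 per hour.
Known contribution: 1/70 + 1/56 = (4 + 5)/280 = 9/280 per hour.
So Ravi's rate is 1/14 − 9/280 = 11/280, meaning 280/11 hours alone.

280/11 hours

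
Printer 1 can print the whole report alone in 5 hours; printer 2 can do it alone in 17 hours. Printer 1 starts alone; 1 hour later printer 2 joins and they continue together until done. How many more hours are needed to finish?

34/11 hours

In 1 hour printer 1 does 1/5 of the job, leaving 4/5.
Printer 1 and printer 2 together work at 22/85 per hour, so finishing takes 4/5 ÷ 22/85 = 34/11 hours.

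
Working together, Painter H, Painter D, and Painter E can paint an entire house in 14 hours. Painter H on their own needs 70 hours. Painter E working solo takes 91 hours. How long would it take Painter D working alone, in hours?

65/3 hours

Combined rate is 1/14 per hour.
Known contribution: 1/70 + 1/91 = (13 + 10)/910 = 23/910 per hour.
So Painter D's rate is 1/14 − 23/910 = 3/65, meaning 65/3 hours alone.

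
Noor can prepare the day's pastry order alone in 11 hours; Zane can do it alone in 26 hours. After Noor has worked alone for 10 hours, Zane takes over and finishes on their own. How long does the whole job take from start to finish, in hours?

136/11 hours

In 10 hours Noor does 10/11 of the job, leaving 1/11.
Zane works at 1/26 per hour, so finishing takes 1/11 ÷ 1/26 = 26/11 hours.
Total time = 10 + 26/11 = 136/11 hours.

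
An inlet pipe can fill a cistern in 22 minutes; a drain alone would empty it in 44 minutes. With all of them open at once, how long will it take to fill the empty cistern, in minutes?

44 minutes

Net rate = 1/22 − 1/44 = (2 − 1)/44 = 1/44 per minute.
Filling time = 1 ÷ (1/44) = 44 minutes.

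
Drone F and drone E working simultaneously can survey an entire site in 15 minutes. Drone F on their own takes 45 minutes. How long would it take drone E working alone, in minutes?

45/2 minutes

Combined rate is 1/15 per minute.
Known contribution: 1/45 per minute.
So drone E's rate is 1/15 − 1/45 = 2/45, meaning 45/2 minutes alone.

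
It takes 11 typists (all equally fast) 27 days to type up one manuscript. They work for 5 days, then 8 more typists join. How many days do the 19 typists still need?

One typist does 1/297 of the job per day.
After 5 days with 11 typists, 5/27 is done (22/27 left).
With 19 typists the rate is 19/297, so the rest takes 22/27 ÷ 19/297 = 242/19 days.

242/19 days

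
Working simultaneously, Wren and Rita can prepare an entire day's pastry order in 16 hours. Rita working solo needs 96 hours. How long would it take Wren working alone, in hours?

96/5 hours

Combined rate is 1/16 per hour.
Known contribution: 1/96 per hour.
So Wren's rate is 1/16 − 1/96 = 5/96, meaning 96/5 hours alone.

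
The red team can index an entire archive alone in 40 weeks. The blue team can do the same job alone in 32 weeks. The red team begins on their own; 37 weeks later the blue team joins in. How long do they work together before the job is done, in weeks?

In the first 37 weeks the red team alone does 37/40 of the job, leaving 3/40.
Once everyone is working, combined rate: 1/40 + 1/32 = (4 + 5)/160 = 9/160 per week.
Remaining 3/40 at 9/160 per week takes 4/3 weeks.

4/3 weeks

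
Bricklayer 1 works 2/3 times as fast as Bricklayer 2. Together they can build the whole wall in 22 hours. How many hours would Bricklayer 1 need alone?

55 hours

Let Bricklayer 2's rate be r; then Bricklayer 1's rate is (2/3)r, so together (2/3 + 1)r = (5/3)r = 1/22.
Thus r = 3/110 per hour.
Bricklayer 2 alone: 110/3 hours; Bricklayer 1 alone: 55 hours.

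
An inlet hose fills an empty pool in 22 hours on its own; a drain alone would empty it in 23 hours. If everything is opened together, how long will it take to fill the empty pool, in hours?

Net rate = 1/22 − 1/23 = (23 − 22)/506 = 1/506 per hour.
Filling time = 1 ÷ (1/506) = 506 hours.

506 hours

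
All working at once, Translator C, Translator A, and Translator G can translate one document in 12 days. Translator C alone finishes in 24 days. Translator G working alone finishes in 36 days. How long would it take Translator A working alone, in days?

Combined rate is 1/12 per day.
Known contribution: 1/24 + 1/36 = (3 + 2)/72 = 5/72 per day.
So Translator A's rate is 1/12 − 5/72 = 1/72, meaning 72 days alone.

72 days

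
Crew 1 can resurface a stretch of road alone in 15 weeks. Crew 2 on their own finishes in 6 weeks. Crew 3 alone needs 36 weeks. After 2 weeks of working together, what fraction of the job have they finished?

Combined rate: 1/15 + 1/6 + 1/36 = (12 + 30 + 5)/180 = 47/180 per week.
In 2 weeks they complete 2·47/180 = 47/90 of the job.

47/90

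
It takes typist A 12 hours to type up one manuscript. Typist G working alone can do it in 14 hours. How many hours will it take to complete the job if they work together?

84/13 hours

With two workers the combined time is the product over the sum: 12·14/(12+14) = 168/26 = 84/13 hours.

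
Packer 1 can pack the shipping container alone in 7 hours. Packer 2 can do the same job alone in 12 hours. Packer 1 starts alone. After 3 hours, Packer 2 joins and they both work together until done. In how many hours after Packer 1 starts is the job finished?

In the first 3 hours Packer 1 alone does 3/7 of the job, leaving 4/7.
Once everyone is working, combined rate: 1/7 + 1/12 = (12 + 7)/84 = 19/84 per hour.
Remaining 4/7 at 19/84 per hour takes 48/19 hours.
Total from the start = 3 + 48/19 = 105/19 hours.

105/19 hours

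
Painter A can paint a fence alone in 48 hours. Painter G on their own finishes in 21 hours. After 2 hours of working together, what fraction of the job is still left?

145/168

Combined rate: 1/48 + 1/21 = (7 + 16)/336 = 23/336 per hour.
In 2 hours they complete 2·23/336 = 23/168 of the job.
So 145/168 remains.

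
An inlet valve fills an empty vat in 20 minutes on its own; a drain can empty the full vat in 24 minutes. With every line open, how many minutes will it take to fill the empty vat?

120 minutes

Net rate = 1/20 − 1/24 = (6 − 5)/120 = 1/120 per minute.
Filling time = 1 ÷ (1/120) = 120 minutes.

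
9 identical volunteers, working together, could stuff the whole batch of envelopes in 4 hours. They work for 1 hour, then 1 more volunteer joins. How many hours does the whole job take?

37/10 hours

One volunteer does 1/36 of the job per hour.
After 1 hour with 9 volunteers, 1/4 is done (3/4 left).
With 10 volunteers the rate is 10/36 = 5/18, so the rest takes 3/4 ÷ 5/18 = 27/10 hours.
Total = 1 + 27/10 = 37/10 hours.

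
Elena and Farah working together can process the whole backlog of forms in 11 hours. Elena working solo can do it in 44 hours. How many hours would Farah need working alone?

44/3 hours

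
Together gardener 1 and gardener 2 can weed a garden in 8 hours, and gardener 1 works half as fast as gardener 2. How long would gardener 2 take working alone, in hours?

12 hours

Let gardener 2's rate be r; then gardener 1's rate is (1/2)r, so together (1/2 + 1)r = (3/2)r = 1/8.
Thus r = 1/12 per hour.
Gardener 2 alone: 12 hours; gardener 1 alone: 24 hours.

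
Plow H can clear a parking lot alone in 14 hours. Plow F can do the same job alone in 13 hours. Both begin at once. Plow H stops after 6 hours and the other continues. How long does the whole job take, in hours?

52/7 hours

In the first 6 hours the combined rate is 27/182, so 81/91 of the job is done, leaving 10/91.
After plow H leaves the rate is 1/13 per hour; the remaining 10/91 takes 10/7 hours.
Total = 6 + 10/7 = 52/7 hours.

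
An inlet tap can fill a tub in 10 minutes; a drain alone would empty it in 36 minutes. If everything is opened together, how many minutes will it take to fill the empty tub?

Net rate = 1/10 − 1/36 = (18 − 5)/180 = 13/180 per minute.
Filling time = 1 ÷ (13/180) = 180/13 minutes.

180/13 minutes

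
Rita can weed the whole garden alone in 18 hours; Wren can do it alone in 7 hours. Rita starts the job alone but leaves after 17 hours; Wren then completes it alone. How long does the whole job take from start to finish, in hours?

In 17 hours Rita does 17/18 of the job, leaving 1/18.
Wren works at 1/7 per hour, so finishing takes 1/18 ÷ 1/7 = 7/18 hours.
Total time = 17 + 7/18 = 313/18 hours.

313/18 hours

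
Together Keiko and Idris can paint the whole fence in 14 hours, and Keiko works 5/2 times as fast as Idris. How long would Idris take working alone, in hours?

Let Idris's rate be r; then Keiko's rate is (5/2)r, so together (5/2 + 1)r = (7/2)r = 1/14.
Thus r = 1/49 per hour.
Idris alone: 49 hours; Keiko alone: 98/5 hours.

49 hours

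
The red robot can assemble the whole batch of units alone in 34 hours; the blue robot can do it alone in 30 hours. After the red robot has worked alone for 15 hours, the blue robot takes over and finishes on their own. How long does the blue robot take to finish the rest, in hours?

In 15 hours the red robot does 15/34 of the job, leaving 19/34.
The blue robot works at 1/30 per hour, so finishing takes 19/34 ÷ 1/30 = 285/17 hours.

285/17 hours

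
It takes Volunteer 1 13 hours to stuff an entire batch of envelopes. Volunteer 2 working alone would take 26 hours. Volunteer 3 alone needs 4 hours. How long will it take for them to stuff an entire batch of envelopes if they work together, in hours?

Combined rate: 1/13 + 1/26 + 1/4 = (4 + 2 + 13)/52 = 19/52 per hour.
Time = 1 ÷ (19/52) = 52/19 hours.

52/19 hours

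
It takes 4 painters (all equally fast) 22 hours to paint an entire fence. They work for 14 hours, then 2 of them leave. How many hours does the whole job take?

30 hours

One painter does 1/88 of the job per hour.
After 14 hours with 4 painters, 7/11 is done (4/11 left).
With 2 painters the rate is 2/88 = 1/44, so the rest takes 4/11 ÷ 1/44 = 16 hours.
Total = 14 + 16 = 30 hours.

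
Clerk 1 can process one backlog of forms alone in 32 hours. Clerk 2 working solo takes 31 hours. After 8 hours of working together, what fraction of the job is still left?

61/124

Combined rate: 1/32 + 1/31 = (31 + 32)/992 = 63/992 per hour.
In 8 hours they complete 8·63/992 = 63/124 of the job.
So 61/124 remains.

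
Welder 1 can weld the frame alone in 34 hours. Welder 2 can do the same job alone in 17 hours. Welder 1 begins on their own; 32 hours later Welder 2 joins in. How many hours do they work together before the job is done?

2/3 hours

In the first 32 hours Welder 1 alone does 32/34 = 16/17 of the job, leaving 1/17.
Once everyone is working, combined rate: 1/34 + 1/17 = (1 + 2)/34 = 3/34 per hour.
Remaining 1/17 at 3/34 per hour takes 2/3 hours.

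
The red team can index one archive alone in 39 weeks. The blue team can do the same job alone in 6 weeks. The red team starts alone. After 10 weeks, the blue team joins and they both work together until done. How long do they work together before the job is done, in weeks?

In the first 10 weeks the red team alone does 10/39 of the job, leaving 29/39.
Once everyone is working, combined rate: 1/39 + 1/6 = (2 + 13)/78 = 15/78 = 5/26 per week.
Remaining 29/39 at 5/26 per week takes 58/15 weeks.

58/15 weeks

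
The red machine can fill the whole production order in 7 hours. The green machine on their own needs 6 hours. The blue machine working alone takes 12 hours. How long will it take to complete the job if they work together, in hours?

28/11 hours

Combined rate: 1/7 + 1/6 + 1/12 = (12 + 14 + 7)/84 = 33/84 = 11/28 per hour.
Time = 1 ÷ (11/28) = 28/11 hours.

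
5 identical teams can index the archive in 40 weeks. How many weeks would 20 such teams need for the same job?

10 weeks

Total work is 5·40 = 200 team-weeks.
With 20 teams: 200/20 = 10 weeks.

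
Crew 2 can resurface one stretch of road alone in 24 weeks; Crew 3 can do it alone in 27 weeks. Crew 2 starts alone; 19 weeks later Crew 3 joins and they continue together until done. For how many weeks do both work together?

45/17 weeks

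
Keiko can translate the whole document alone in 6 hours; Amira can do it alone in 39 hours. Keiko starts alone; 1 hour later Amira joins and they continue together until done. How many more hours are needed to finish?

In 1 hour Keiko does 1/6 of the job, leaving 5/6.
Keiko and Amira together work at 5/26 per hour, so finishing takes 5/6 ÷ 5/26 = 13/3 hours.

13/3 hours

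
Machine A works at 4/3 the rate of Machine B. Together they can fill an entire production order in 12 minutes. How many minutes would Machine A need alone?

Let Machine B's rate be r; then Machine A's rate is (4/3)r, so together (4/3 + 1)r = (7/3)r = 1/12.
Thus r = 1/28 per minute.
Machine B alone: 28 minutes; Machine A alone: 21 minutes.

21 minutes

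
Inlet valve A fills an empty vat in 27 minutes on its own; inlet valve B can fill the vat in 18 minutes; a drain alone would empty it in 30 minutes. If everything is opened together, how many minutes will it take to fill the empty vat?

135/8 minutes

Net rate = 1/27 + 1/18 − 1/30 = (10 + 15 − 9)/270 = 16/270 = 8/135 per minute.
Filling time = 1 ÷ (8/135) = 135/8 minutes.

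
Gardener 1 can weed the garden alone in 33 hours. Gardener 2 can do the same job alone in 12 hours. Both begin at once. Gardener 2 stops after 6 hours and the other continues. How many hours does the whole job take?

33/2 hours

In the first 6 hours the combined rate is 5/44, so 15/22 of the job is done, leaving 7/22.
After Gardener 2 leaves the rate is 1/33 per hour; the remaining 7/22 takes 21/2 hours.
Total = 6 + 21/2 = 33/2 hours.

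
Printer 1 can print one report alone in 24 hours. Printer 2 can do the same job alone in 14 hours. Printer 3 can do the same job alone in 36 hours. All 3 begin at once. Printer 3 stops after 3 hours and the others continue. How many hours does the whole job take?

In the first 3 hours the combined rate is 71/504, so 71/168 of the job is done, leaving 97/168.
After Printer 3 leaves the rate is 19/168 per hour; the remaining 97/168 takes 97/19 hours.
Total = 3 + 97/19 = 154/19 hours.

154/19 hours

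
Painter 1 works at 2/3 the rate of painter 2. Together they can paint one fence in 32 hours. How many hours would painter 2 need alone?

Let painter 2's rate be r; then painter 1's rate is (2/3)r, so together (2/3 + 1)r = (5/3)r = 1/32.
Thus r = 3/160 per hour.
Painter 2 alone: 160/3 hours; painter 1 alone: 80 hours.

160/3 hours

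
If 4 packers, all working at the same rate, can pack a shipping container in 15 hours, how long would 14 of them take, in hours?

Total work is 4·15 = 60 packer-hours.
With 14 packers: 60/14 = 30/7 hours.

30/7 hours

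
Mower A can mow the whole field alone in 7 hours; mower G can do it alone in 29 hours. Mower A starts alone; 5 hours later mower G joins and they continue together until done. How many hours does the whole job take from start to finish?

119/18 hours

In 5 hours mower A does 5/7 of the job, leaving 2/7.
Mower A and mower G together work at 36/203 per hour, so finishing takes 2/7 ÷ 36/203 = 29/18 hours.
Total time = 5 + 29/18 = 119/18 hours.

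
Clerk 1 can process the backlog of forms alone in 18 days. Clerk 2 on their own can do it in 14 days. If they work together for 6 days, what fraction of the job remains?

5/21

Combined rate: 1/18 + 1/14 = (7 + 9)/126 = 16/126 = 8/63 per day.
In 6 days they complete 6·8/63 = 16/21 of the job.
So 5/21 remains.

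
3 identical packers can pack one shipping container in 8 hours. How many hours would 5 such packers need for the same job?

24/5 hours

Total work is 3·8 = 24 packer-hours.
With 5 packers: 24/5 hours.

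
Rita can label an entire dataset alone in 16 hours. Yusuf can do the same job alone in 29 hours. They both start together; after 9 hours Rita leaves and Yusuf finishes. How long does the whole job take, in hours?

In the first 9 hours the combined rate is 45/464, so 405/464 of the job is done, leaving 59/464.
After Rita leaves the rate is 1/29 per hour; the remaining 59/464 takes 59/16 hours.
Total = 9 + 59/16 = 203/16 hours.

203/16 hours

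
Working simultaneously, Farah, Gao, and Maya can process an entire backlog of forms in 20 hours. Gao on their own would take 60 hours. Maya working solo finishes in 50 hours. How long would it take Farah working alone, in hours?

75 hours

Combined rate is 1/20 per hour.
Known contribution: 1/60 + 1/50 = (5 + 6)/300 = 11/300 per hour.
So Farah's rate is 1/20 − 11/300 = 1/75, meaning 75 hours alone.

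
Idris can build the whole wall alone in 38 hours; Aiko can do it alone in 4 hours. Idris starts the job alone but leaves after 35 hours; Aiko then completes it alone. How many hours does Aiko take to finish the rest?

In 35 hours Idris does 35/38 of the job, leaving 3/38.
Aiko works at 1/4 per hour, so finishing takes 3/38 ÷ 1/4 = 6/19 hours.

6/19 hours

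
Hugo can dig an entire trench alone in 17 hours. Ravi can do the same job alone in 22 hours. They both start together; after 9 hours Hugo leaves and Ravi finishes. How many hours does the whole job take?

In the first 9 hours the combined rate is 39/374, so 351/374 of the job is done, leaving 23/374.
After Hugo leaves the rate is 1/22 per hour; the remaining 23/374 takes 23/17 hours.
Total = 9 + 23/17 = 176/17 hours.

176/17 hours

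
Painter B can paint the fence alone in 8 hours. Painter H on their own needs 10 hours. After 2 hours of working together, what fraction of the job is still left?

Combined rate: 1/8 + 1/10 = (5 + 4)/40 = 9/40 per hour.
In 2 hours they complete 2·9/40 = 9/20 of the job.
So 11/20 remains.

11/20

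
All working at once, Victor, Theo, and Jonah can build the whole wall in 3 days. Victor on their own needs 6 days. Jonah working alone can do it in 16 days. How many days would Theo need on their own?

Combined rate is 1/3 per day.
Known contribution: 1/6 + 1/16 = (8 + 3)/48 = 11/48 per day.
So Theo's rate is 1/3 − 11/48 = 5/48, meaning 48/5 days alone.

48/5 days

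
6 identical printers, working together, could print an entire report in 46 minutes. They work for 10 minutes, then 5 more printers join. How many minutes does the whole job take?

326/11 minutes

One printer does 1/276 of the job per minute.
After 10 minutes with 6 printers, 5/23 is done (18/23 left).
With 11 printers the rate is 11/276, so the rest takes 18/23 ÷ 11/276 = 216/11 minutes.
Total = 10 + 216/11 = 326/11 minutes.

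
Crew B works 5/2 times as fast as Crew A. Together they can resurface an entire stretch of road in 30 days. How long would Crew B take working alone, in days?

Let Crew A's rate be r; then Crew B's rate is (5/2)r, so together (5/2 + 1)r = (7/2)r = 1/30.
Thus r = 1/105 per day.
Crew A alone: 105 days; Crew B alone: 42 days.

42 days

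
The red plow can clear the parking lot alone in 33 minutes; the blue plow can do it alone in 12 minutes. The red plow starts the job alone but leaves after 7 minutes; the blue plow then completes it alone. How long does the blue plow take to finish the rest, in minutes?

In 7 minutes the red plow does 7/33 of the job, leaving 26/33.
The blue plow works at 1/12 per minute, so finishing takes 26/33 ÷ 1/12 = 104/11 minutes.

104/11 minutes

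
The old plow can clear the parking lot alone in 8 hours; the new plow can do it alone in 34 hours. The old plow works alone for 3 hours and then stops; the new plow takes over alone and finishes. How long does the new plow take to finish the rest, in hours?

85/4 hours

In 3 hours the old plow does 3/8 of the job, leaving 5/8.
The new plow works at 1/34 per hour, so finishing takes 5/8 ÷ 1/34 = 85/4 hours.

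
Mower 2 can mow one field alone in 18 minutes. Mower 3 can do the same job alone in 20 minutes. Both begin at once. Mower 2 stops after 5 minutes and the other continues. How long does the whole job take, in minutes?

In the first 5 minutes the combined rate is 19/180, so 19/36 of the job is done, leaving 17/36.
After mower 2 leaves the rate is 1/20 per minute; the remaining 17/36 takes 85/9 minutes.
Total = 5 + 85/9 = 130/9 minutes.

130/9 minutes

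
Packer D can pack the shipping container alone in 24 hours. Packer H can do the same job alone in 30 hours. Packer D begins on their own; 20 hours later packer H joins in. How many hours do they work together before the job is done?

In the first 20 hours packer D alone does 20/24 = 5/6 of the job, leaving 1/6.
Once everyone is working, combined rate: 1/24 + 1/30 = (5 + 4)/120 = 9/120 = 3/40 per hour.
Remaining 1/6 at 3/40 per hour takes 20/9 hours.

20/9 hours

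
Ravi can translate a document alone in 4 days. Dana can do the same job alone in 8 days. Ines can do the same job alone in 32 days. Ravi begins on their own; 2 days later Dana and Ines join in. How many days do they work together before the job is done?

In the first 2 days Ravi alone does 2/4 = 1/2 of the job, leaving 1/2.
Once everyone is working, combined rate: 1/4 + 1/8 + 1/32 = (8 + 4 + 1)/32 = 13/32 per day.
Remaining 1/2 at 13/32 per day takes 16/13 days.

16/13 days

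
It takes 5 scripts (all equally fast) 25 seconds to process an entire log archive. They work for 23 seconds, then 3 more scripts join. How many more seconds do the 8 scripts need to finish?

5/4 seconds

One script does 1/125 of the job per second.
After 23 seconds with 5 scripts, 23/25 is done (2/25 left).
With 8 scripts the rate is 8/125, so the rest takes 2/25 ÷ 8/125 = 5/4 seconds.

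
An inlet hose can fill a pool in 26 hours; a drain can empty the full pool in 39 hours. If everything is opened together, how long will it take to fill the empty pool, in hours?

78 hours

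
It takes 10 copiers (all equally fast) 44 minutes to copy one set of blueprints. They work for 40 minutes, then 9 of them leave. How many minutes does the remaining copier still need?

40 minutes

One copier does 1/440 of the job per minute.
After 40 minutes with 10 copiers, 10/11 is done (1/11 left).
With 1 copier the rate is 1/440, so the rest takes 1/11 ÷ 1/440 = 40 minutes.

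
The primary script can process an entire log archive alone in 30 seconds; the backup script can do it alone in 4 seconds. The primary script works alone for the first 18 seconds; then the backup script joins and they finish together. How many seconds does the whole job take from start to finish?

330/17 seconds

In 18 seconds the primary script does 18/30 = 3/5 of the job, leaving 2/5.
The primary script and the backup script together work at 17/60 per second, so finishing takes 2/5 ÷ 17/60 = 24/17 seconds.
Total time = 18 + 24/17 = 330/17 seconds.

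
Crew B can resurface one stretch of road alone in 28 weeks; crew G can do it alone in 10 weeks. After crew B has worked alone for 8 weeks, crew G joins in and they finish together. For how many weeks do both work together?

In 8 weeks crew B does 8/28 = 2/7 of the job, leaving 5/7.
Crew B and crew G together work at 19/140 per week, so finishing takes 5/7 ÷ 19/140 = 100/19 weeks.

100/19 weeks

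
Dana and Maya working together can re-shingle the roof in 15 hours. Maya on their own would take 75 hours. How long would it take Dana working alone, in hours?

Combined rate is 1/15 per hour.
Known contribution: 1/75 per hour.
So Dana's rate is 1/15 − 1/75 = 4/75, meaning 75/4 hours alone.

75/4 hours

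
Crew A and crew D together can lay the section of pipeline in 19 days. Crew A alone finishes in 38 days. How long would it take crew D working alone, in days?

38 days

Combined rate is 1/19 per day.
Known contribution: 1/38 per day.
So crew D's rate is 1/19 − 1/38 = 1/38, meaning 38 days alone.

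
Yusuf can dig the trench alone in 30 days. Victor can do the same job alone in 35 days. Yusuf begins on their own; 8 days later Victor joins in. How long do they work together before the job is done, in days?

154/13 days

In the first 8 days Yusuf alone does 8/30 = 4/15 of the job, leaving 11/15.
Once everyone is working, combined rate: 1/30 + 1/35 = (7 + 6)/210 = 13/210 per day.
Remaining 11/15 at 13/210 per day takes 154/13 days.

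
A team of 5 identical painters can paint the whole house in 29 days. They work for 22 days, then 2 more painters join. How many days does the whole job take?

27 days

One painter does 1/145 of the job per day.
After 22 days with 5 painters, 22/29 is done (7/29 left).
With 7 painters the rate is 7/145, so the rest takes 7/29 ÷ 7/145 = 5 days.
Total = 22 + 5 = 27 days.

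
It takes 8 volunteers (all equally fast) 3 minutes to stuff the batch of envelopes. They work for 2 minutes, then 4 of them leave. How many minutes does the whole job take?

One volunteer does 1/24 of the job per minute.
After 2 minutes with 8 volunteers, 2/3 is done (1/3 left).
With 4 volunteers the rate is 4/24 = 1/6, so the rest takes 1/3 ÷ 1/6 = 2 minutes.
Total = 2 + 2 = 4 minutes.

4 minutes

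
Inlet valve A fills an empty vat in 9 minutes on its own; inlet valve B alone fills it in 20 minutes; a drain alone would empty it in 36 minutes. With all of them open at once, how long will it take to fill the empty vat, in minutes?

Net rate = 1/9 + 1/20 − 1/36 = (20 + 9 − 5)/180 = 24/180 = 2/15 per minute.
Filling time = 1 ÷ (2/15) = 15/2 minutes.

15/2 minutes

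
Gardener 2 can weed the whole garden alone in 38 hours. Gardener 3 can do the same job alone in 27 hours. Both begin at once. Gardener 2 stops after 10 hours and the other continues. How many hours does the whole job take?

In the first 10 hours the combined rate is 65/1026, so 325/513 of the job is done, leaving 188/513.
After Gardener 2 leaves the rate is 1/27 per hour; the remaining 188/513 takes 188/19 hours.
Total = 10 + 188/19 = 378/19 hours.

378/19 hours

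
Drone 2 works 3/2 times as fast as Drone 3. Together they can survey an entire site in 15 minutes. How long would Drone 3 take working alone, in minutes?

75/2 minutes

Let Drone 3's rate be r; then Drone 2's rate is (3/2)r, so together (3/2 + 1)r = (5/2)r = 1/15.
Thus r = 2/75 per minute.
Drone 3 alone: 75/2 minutes; Drone 2 alone: 25 minutes.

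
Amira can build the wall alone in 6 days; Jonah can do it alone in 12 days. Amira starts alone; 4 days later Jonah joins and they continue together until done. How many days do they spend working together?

4/3 days

In 4 days Amira does 4/6 = 2/3 of the job, leaving 1/3.
Amira and Jonah together work at 1/4 per day, so finishing takes 1/3 ÷ 1/4 = 4/3 days.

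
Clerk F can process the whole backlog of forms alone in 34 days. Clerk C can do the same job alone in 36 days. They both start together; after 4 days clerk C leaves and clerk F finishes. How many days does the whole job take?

272/9 days

In the first 4 days the combined rate is 35/612, so 35/153 of the job is done, leaving 118/153.
After clerk C leaves the rate is 1/34 per day; the remaining 118/153 takes 236/9 days.
Total = 4 + 236/9 = 272/9 days.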